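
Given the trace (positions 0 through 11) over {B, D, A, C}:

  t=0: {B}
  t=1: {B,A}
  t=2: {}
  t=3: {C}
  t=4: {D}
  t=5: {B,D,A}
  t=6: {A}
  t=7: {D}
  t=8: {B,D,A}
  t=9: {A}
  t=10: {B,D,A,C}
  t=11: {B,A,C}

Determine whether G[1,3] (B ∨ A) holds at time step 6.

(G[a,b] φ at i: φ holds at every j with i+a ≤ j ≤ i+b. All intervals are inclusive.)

No

Check (B ∨ A) at every j in [7,9]:
  j=7: false
  j=8: true
  j=9: true
Fails at j=7 → formula fails.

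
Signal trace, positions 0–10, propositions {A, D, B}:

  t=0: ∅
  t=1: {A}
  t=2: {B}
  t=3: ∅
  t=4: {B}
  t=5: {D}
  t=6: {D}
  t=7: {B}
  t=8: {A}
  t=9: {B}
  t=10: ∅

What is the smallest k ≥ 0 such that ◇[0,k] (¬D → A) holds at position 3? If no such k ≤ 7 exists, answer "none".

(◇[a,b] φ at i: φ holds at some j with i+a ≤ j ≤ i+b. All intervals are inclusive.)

Scan j = 3,4,… for (¬D → A):
  j=3: fails
  j=4: fails
  j=5: holds
First hit at j=5, so smallest k = 5-3 = 2.

2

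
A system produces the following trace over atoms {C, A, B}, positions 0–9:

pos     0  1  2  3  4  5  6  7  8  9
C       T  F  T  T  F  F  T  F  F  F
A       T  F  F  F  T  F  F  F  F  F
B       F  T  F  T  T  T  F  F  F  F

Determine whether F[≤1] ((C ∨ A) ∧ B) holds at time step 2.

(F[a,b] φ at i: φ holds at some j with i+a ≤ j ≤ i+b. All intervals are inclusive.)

Check ((C ∨ A) ∧ B) at each j in [2,3]:
  j=2: false
  j=3: true
Found at j=3 → formula holds.

True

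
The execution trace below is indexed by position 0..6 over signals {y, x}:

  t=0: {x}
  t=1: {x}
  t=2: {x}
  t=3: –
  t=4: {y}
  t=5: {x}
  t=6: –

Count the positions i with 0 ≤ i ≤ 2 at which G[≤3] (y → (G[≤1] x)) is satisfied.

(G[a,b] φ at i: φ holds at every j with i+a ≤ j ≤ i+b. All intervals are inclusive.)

Evaluate at each i in [0,2]:
  i=0: ✓ (all of [0,3])
  i=1: ✗ (fails at j=4)
  i=2: ✗ (fails at j=4)
Positions where it holds: {0} → 1.

1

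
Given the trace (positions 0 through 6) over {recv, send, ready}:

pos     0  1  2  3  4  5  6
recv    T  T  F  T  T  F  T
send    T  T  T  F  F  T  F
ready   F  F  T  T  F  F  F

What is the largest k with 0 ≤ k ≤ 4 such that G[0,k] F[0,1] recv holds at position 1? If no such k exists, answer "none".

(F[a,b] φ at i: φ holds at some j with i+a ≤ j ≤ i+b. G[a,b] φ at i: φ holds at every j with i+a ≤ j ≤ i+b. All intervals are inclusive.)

4

F[0,1] recv must hold from j=1 onward; find where it first fails.
  j=1: holds
  j=2: holds
  j=3: holds
  j=4: holds
  j=5: holds
Holds through j=5; largest k = 4.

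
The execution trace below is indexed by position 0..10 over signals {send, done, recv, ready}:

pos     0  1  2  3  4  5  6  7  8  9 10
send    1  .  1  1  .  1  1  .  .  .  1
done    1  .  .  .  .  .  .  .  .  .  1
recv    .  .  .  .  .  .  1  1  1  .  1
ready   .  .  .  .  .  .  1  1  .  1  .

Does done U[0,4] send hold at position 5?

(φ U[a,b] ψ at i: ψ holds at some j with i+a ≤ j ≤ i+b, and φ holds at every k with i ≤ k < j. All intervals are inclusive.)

Need some j in [5,9] with send, and done at every k in [5,j-1].
  j=5: send holds; no prefix to check → satisfied.

Yes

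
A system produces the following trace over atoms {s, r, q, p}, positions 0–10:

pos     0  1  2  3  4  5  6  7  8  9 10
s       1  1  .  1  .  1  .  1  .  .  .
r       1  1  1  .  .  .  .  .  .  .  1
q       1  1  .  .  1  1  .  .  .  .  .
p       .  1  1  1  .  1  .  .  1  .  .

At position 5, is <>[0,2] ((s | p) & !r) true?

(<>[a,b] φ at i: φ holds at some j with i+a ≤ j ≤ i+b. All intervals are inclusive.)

Check ((s | p) & !r) at each j in [5,7]:
  j=5: true
  j=6: false
  j=7: true
Found at j=5 → formula holds.

Yes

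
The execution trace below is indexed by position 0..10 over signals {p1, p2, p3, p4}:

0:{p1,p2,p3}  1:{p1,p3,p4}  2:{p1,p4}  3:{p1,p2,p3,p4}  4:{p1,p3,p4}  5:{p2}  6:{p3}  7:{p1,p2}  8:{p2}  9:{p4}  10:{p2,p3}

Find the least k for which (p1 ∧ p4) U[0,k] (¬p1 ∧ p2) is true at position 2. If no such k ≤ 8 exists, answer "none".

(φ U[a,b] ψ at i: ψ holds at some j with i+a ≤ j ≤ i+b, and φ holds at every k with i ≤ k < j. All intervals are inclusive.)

Need earliest j ≥ 2 with (¬p1 ∧ p2), and (p1 ∧ p4) at every k in [2,j-1].
  j=2: rhs fails.
  j=3: rhs fails.
  j=4: rhs fails.
  j=5: rhs holds; lhs holds on [2,4]. k = 3.

3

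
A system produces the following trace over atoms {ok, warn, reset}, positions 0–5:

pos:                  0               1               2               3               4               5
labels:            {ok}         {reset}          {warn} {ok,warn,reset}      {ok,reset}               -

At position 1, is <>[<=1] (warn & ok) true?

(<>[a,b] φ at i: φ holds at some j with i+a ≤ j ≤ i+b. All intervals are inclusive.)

Check (warn & ok) at each j in [1,2]:
  j=1: false
  j=2: false
No position in the window satisfies it → formula fails.

Does not hold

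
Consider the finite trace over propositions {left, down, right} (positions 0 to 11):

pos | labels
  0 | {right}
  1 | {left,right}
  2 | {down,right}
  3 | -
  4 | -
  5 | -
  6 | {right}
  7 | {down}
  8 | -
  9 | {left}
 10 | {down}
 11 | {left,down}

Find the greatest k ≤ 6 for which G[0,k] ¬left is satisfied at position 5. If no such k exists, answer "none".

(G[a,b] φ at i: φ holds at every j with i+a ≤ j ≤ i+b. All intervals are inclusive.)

3

¬left must hold from j=5 onward; find where it first fails.
  j=5: holds
  j=6: holds
  j=7: holds
  j=8: holds
  j=9: fails
Holds on [5,8], so largest k = 3.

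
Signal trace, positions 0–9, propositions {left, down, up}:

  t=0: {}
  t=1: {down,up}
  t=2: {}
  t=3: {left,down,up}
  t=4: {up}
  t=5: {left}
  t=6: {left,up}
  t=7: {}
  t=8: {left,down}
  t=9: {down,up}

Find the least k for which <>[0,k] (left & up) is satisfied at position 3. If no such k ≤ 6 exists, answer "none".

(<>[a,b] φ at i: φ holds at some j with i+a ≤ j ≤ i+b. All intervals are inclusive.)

0

Scan j = 3,4,… for (left & up):
  j=3: holds
First hit at j=3, so smallest k = 3-3 = 0.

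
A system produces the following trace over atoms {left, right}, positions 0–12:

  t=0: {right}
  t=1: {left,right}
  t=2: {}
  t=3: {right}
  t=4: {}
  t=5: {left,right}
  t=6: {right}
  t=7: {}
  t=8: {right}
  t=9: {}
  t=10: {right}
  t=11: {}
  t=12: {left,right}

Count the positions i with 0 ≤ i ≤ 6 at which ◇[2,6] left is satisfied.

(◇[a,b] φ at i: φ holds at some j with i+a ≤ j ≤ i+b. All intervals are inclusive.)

5

Evaluate at each i in [0,6]:
  i=0: ✓ (witness j=5)
  i=1: ✓ (witness j=5)
  i=2: ✓ (witness j=5)
  i=3: ✓ (witness j=5)
  i=4: ✗ (none in [6,10])
  i=5: ✗ (none in [7,11])
  i=6: ✓ (witness j=12)
Positions where it holds: {0, 1, 2, 3, 6} → 5.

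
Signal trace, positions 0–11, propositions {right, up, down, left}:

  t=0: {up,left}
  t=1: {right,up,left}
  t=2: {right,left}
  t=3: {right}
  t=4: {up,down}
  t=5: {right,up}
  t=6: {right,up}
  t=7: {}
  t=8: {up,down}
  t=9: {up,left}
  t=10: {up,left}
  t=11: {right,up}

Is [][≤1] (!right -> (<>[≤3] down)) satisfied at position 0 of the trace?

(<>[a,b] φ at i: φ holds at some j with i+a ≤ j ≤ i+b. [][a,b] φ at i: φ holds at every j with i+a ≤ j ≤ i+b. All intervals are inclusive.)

False

Check (!right -> (<>[≤3] down)) at every j in [0,1]:
  j=0: antecedent true; consequent fails (none in [0,3]) → ✗
  j=1: antecedent false → ✓
Fails at j=0 → formula fails.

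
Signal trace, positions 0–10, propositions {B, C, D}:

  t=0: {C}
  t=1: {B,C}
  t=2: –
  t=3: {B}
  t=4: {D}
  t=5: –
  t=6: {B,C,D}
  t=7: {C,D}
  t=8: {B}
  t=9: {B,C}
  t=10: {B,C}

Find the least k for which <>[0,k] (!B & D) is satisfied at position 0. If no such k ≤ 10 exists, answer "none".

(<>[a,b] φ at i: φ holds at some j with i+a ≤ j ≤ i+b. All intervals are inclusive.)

4

Scan j = 0,1,… for (!B & D):
  j=0: fails
  j=1: fails
  j=2: fails
  j=3: fails
  j=4: holds
First hit at j=4, so smallest k = 4-0 = 4.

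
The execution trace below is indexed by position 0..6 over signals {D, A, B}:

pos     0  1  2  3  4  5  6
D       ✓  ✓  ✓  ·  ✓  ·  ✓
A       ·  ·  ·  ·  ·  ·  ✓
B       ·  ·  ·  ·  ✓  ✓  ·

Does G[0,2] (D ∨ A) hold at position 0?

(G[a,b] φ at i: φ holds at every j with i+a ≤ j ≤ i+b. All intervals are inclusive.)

Holds

Check (D ∨ A) at every j in [0,2]:
  j=0: true
  j=1: true
  j=2: true
All positions satisfy it → formula holds.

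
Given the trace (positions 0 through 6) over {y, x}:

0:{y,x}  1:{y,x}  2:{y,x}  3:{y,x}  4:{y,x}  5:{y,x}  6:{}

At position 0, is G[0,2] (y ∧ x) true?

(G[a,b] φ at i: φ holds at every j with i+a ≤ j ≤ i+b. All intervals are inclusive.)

Check (y ∧ x) at every j in [0,2]:
  j=0: true
  j=1: true
  j=2: true
All positions satisfy it → formula holds.

True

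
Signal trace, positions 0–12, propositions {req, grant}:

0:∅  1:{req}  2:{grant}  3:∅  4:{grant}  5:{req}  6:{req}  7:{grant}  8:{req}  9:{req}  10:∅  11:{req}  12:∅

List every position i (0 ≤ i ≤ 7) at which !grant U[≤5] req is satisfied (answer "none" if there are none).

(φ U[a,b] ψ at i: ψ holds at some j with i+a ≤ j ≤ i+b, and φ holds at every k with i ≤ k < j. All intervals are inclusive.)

Evaluate at each i in [0,7]:
  i=0: ✓ (rhs at j=1; lhs holds on [0,0])
  i=1: ✓ (rhs at j=1)
  i=2: ✗ (lhs fails at k=2 before rhs at j=5)
  i=3: ✗ (lhs fails at k=4 before rhs at j=5)
  i=4: ✗ (lhs fails at k=4 before rhs at j=5)
  i=5: ✓ (rhs at j=5)
  i=6: ✓ (rhs at j=6)
  i=7: ✗ (lhs fails at k=7 before rhs at j=8)

0, 1, 5, 6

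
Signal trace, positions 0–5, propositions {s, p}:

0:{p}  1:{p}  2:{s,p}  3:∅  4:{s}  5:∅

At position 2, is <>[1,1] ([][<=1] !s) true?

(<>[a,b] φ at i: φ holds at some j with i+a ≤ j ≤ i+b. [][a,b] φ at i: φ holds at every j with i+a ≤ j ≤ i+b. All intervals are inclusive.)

No

Check [][<=1] !s at each j in [3,3]:
  j=3: fails at 4
No position in the window satisfies it → formula fails.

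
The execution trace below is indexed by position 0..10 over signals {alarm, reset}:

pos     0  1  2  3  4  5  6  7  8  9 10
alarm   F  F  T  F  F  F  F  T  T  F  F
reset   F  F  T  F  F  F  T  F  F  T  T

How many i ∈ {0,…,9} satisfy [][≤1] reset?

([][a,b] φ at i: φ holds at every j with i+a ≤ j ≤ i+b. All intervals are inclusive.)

Evaluate at each i in [0,9]:
  i=0: ✗ (fails at j=0)
  i=1: ✗ (fails at j=1)
  i=2: ✗ (fails at j=3)
  i=3: ✗ (fails at j=3)
  i=4: ✗ (fails at j=4)
  i=5: ✗ (fails at j=5)
  i=6: ✗ (fails at j=7)
  i=7: ✗ (fails at j=7)
  i=8: ✗ (fails at j=8)
  i=9: ✓ (all of [9,10])
Positions where it holds: {9} → 1.

1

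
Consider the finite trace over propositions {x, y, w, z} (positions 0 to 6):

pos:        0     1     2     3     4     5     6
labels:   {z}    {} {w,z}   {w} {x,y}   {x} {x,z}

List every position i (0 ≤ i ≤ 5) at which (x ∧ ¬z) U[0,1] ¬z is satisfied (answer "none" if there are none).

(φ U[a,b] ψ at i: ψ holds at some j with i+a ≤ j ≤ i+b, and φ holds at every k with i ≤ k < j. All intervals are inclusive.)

1, 3, 4, 5

Evaluate at each i in [0,5]:
  i=0: ✗ (lhs fails at k=0 before rhs at j=1)
  i=1: ✓ (rhs at j=1)
  i=2: ✗ (lhs fails at k=2 before rhs at j=3)
  i=3: ✓ (rhs at j=3)
  i=4: ✓ (rhs at j=4)
  i=5: ✓ (rhs at j=5)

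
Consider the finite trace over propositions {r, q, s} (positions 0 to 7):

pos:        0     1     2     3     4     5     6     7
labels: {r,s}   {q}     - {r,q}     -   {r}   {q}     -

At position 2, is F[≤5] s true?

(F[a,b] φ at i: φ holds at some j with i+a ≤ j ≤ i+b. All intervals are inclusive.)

False

Check s at each j in [2,7]:
  j=2: false
  j=3: false
  j=4: false
  j=5: false
  j=6: false
  j=7: false
No position in the window satisfies it → formula fails.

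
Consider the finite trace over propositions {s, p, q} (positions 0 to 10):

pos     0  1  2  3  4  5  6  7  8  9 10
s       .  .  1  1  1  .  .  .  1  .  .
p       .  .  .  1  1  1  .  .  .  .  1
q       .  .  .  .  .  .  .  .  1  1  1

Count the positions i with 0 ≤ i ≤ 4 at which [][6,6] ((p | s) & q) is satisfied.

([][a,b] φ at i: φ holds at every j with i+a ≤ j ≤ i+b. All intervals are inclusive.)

Evaluate at each i in [0,4]:
  i=0: ✗ (fails at j=6)
  i=1: ✗ (fails at j=7)
  i=2: ✓ (all of [8,8])
  i=3: ✗ (fails at j=9)
  i=4: ✓ (all of [10,10])
Positions where it holds: {2, 4} → 2.

2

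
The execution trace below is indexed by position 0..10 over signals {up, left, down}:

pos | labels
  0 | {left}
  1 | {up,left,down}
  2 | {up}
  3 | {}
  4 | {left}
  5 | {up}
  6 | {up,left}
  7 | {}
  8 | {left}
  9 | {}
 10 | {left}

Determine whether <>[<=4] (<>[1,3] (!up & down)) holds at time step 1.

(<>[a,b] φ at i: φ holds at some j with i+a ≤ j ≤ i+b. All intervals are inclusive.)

Check <>[1,3] (!up & down) at each j in [1,5]:
  j=1: fails (none in [2,4])
  j=2: fails (none in [3,5])
  j=3: fails (none in [4,6])
  j=4: fails (none in [5,7])
  j=5: fails (none in [6,8])
No position in the window satisfies it → formula fails.

No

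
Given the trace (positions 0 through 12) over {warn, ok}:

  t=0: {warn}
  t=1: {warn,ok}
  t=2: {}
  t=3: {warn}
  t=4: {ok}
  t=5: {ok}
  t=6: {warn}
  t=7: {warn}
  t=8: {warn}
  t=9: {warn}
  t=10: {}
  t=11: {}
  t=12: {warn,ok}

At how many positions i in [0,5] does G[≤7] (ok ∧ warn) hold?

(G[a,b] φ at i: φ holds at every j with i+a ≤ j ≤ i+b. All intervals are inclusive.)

0

Evaluate at each i in [0,5]:
  i=0: ✗ (fails at j=0)
  i=1: ✗ (fails at j=2)
  i=2: ✗ (fails at j=2)
  i=3: ✗ (fails at j=3)
  i=4: ✗ (fails at j=4)
  i=5: ✗ (fails at j=5)
Positions where it holds: {} → 0.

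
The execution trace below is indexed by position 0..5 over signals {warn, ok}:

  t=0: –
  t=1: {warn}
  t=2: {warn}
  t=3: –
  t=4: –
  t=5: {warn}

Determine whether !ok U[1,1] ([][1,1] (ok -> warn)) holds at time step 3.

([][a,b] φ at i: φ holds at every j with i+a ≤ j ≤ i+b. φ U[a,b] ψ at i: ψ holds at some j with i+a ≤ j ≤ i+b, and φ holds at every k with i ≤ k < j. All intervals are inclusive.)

Holds

Need some j in [4,4] with [][1,1] (ok -> warn), and !ok at every k in [3,j-1].
  j=4: [][1,1] (ok -> warn) holds; !ok holds at every k in [3,3] → satisfied.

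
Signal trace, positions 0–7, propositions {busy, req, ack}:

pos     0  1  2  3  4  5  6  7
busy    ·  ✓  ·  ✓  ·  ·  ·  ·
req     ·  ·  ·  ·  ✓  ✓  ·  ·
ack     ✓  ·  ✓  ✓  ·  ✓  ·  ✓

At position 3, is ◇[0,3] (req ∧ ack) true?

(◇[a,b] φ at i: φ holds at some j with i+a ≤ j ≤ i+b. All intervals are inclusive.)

Check (req ∧ ack) at each j in [3,6]:
  j=3: false
  j=4: false
  j=5: true
  j=6: false
Found at j=5 → formula holds.

True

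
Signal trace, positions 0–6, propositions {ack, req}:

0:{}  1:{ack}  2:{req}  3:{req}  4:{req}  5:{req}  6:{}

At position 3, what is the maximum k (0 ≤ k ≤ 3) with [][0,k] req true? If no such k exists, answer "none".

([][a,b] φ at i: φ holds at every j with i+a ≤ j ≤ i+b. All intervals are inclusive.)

2

req must hold from j=3 onward; find where it first fails.
  j=3: holds
  j=4: holds
  j=5: holds
  j=6: fails
Holds on [3,5], so largest k = 2.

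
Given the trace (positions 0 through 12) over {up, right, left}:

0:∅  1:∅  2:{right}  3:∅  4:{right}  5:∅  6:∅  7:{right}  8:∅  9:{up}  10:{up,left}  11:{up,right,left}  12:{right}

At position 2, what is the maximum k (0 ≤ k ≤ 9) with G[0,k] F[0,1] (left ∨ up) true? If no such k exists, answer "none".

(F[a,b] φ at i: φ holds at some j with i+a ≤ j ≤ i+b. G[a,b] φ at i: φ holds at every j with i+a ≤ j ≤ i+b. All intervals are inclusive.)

none

F[0,1] (left ∨ up) must hold from j=2 onward; find where it first fails.
  j=2: fails → no k works.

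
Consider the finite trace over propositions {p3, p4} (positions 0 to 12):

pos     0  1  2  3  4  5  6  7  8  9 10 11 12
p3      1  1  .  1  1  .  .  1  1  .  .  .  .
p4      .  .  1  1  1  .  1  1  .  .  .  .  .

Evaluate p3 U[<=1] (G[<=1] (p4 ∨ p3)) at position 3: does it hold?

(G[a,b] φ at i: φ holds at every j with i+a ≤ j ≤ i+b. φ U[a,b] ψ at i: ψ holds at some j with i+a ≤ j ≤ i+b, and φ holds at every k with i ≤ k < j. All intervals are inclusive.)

Holds

Need some j in [3,4] with G[<=1] (p4 ∨ p3), and p3 at every k in [3,j-1].
  j=3: G[<=1] (p4 ∨ p3) holds; no prefix to check → satisfied.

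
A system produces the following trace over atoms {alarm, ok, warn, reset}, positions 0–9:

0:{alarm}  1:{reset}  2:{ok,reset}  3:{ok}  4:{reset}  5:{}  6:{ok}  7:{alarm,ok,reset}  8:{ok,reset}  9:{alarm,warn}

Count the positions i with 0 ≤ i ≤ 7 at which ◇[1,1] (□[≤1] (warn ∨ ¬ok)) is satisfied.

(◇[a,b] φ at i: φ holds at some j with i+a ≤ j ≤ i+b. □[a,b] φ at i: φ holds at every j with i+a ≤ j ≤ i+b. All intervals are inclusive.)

1

Evaluate at each i in [0,7]:
  i=0: ✗ (none in [1,1])
  i=1: ✗ (none in [2,2])
  i=2: ✗ (none in [3,3])
  i=3: ✓ (witness j=4)
  i=4: ✗ (none in [5,5])
  i=5: ✗ (none in [6,6])
  i=6: ✗ (none in [7,7])
  i=7: ✗ (none in [8,8])
Positions where it holds: {3} → 1.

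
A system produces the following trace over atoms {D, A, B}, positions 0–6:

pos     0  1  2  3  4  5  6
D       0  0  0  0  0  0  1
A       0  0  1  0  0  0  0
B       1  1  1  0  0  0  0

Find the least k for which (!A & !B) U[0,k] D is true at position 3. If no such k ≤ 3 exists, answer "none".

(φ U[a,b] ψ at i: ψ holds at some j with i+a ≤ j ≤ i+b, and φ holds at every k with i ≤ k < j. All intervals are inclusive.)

3

Need earliest j ≥ 3 with D, and (!A & !B) at every k in [3,j-1].
  j=3: rhs fails.
  j=4: rhs fails.
  j=5: rhs fails.
  j=6: rhs holds; lhs holds on [3,5]. k = 3.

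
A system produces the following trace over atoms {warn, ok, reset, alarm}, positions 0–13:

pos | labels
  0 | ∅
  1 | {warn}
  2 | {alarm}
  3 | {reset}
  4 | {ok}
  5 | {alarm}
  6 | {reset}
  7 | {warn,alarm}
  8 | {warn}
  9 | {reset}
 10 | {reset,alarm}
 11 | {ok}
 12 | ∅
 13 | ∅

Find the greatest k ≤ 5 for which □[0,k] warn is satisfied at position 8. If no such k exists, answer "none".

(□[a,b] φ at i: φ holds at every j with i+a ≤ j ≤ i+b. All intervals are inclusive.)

0

warn must hold from j=8 onward; find where it first fails.
  j=8: holds
  j=9: fails
Holds on [8,8], so largest k = 0.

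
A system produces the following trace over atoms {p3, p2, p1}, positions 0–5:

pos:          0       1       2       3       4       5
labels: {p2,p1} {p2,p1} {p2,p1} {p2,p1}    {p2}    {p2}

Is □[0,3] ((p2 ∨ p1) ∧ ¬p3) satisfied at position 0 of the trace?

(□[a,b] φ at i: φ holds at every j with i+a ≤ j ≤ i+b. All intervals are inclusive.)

Check ((p2 ∨ p1) ∧ ¬p3) at every j in [0,3]:
  j=0: true
  j=1: true
  j=2: true
  j=3: true
All positions satisfy it → formula holds.

Yes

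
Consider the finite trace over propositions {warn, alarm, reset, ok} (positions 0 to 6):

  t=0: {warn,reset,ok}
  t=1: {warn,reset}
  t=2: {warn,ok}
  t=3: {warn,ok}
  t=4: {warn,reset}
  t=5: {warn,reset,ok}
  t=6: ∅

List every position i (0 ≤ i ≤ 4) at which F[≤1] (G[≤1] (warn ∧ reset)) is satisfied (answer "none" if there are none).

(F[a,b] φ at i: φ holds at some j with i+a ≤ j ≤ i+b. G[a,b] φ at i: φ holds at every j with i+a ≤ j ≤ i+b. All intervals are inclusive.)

0, 3, 4

Evaluate at each i in [0,4]:
  i=0: ✓ (witness j=0)
  i=1: ✗ (none in [1,2])
  i=2: ✗ (none in [2,3])
  i=3: ✓ (witness j=4)
  i=4: ✓ (witness j=4)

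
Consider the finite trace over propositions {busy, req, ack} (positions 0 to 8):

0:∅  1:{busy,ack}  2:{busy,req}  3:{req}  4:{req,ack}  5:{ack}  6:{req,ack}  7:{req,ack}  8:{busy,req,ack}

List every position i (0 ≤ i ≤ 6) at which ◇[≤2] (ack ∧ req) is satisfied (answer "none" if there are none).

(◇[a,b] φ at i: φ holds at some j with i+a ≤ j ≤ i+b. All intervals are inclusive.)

Evaluate at each i in [0,6]:
  i=0: ✗ (none in [0,2])
  i=1: ✗ (none in [1,3])
  i=2: ✓ (witness j=4)
  i=3: ✓ (witness j=4)
  i=4: ✓ (witness j=4)
  i=5: ✓ (witness j=6)
  i=6: ✓ (witness j=6)

2, 3, 4, 5, 6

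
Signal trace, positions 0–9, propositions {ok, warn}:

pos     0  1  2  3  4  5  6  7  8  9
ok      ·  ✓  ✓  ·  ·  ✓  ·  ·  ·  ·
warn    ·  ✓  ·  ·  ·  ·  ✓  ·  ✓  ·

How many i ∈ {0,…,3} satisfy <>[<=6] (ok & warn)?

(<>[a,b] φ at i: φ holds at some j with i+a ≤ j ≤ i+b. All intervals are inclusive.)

Evaluate at each i in [0,3]:
  i=0: ✓ (witness j=1)
  i=1: ✓ (witness j=1)
  i=2: ✗ (none in [2,8])
  i=3: ✗ (none in [3,9])
Positions where it holds: {0, 1} → 2.

2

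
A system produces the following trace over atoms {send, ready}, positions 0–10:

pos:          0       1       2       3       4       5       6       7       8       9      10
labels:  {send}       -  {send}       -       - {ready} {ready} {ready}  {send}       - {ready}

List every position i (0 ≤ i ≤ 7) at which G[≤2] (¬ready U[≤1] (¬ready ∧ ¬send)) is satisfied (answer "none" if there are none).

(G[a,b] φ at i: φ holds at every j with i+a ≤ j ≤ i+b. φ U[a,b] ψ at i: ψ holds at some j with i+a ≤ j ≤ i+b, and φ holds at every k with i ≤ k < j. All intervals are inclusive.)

0, 1, 2

Evaluate at each i in [0,7]:
  i=0: ✓ (all of [0,2])
  i=1: ✓ (all of [1,3])
  i=2: ✓ (all of [2,4])
  i=3: ✗ (fails at j=5)
  i=4: ✗ (fails at j=5)
  i=5: ✗ (fails at j=5)
  i=6: ✗ (fails at j=6)
  i=7: ✗ (fails at j=7)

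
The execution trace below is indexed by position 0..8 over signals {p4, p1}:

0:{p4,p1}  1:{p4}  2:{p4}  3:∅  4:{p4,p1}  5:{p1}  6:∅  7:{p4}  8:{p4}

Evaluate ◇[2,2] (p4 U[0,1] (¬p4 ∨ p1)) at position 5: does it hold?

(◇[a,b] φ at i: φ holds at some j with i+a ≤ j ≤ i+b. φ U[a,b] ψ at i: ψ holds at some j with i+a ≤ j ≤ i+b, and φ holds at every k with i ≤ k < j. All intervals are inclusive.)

Does not hold

Check (p4 U[0,1] (¬p4 ∨ p1)) at each j in [7,7]:
  j=7: fails
No position in the window satisfies it → formula fails.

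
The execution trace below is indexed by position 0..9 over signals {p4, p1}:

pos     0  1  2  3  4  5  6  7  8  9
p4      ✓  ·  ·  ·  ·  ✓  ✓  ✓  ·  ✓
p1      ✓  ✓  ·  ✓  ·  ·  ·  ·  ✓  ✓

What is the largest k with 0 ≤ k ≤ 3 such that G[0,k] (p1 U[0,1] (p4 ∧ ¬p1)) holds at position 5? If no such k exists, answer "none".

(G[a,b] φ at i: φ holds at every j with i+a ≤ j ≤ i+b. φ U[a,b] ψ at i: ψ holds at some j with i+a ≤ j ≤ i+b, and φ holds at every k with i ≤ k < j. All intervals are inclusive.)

2

(p1 U[0,1] (p4 ∧ ¬p1)) must hold from j=5 onward; find where it first fails.
  j=5: holds
  j=6: holds
  j=7: holds
  j=8: fails
Holds on [5,7], so largest k = 2.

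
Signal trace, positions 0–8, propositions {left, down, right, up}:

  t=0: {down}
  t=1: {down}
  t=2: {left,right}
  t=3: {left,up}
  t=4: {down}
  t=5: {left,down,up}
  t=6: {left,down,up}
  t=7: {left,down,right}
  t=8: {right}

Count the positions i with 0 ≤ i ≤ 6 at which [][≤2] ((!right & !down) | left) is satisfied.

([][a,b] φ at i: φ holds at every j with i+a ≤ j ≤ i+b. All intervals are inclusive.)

1

Evaluate at each i in [0,6]:
  i=0: ✗ (fails at j=0)
  i=1: ✗ (fails at j=1)
  i=2: ✗ (fails at j=4)
  i=3: ✗ (fails at j=4)
  i=4: ✗ (fails at j=4)
  i=5: ✓ (all of [5,7])
  i=6: ✗ (fails at j=8)
Positions where it holds: {5} → 1.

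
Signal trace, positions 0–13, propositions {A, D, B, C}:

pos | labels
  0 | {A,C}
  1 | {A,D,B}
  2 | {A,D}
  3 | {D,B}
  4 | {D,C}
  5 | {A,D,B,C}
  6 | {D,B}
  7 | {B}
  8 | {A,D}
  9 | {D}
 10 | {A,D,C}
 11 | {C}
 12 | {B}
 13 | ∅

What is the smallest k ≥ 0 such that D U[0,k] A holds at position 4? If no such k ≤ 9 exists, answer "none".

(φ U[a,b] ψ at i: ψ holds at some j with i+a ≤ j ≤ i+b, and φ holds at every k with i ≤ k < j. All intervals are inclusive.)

Need earliest j ≥ 4 with A, and D at every k in [4,j-1].
  j=4: rhs fails.
  j=5: rhs holds; lhs holds on [4,4]. k = 1.

1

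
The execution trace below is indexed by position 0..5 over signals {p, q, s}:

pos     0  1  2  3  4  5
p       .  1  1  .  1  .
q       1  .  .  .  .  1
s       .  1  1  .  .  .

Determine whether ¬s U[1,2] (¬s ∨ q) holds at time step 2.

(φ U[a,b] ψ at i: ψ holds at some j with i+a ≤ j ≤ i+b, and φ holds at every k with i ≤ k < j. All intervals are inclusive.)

No

Need some j in [3,4] with (¬s ∨ q), and ¬s at every k in [2,j-1].
  j=3: (¬s ∨ q) holds, but ¬s fails at k=2 → not this j.
  j=4: (¬s ∨ q) holds, but ¬s fails at k=2 → not this j.
No j in the window works → until fails.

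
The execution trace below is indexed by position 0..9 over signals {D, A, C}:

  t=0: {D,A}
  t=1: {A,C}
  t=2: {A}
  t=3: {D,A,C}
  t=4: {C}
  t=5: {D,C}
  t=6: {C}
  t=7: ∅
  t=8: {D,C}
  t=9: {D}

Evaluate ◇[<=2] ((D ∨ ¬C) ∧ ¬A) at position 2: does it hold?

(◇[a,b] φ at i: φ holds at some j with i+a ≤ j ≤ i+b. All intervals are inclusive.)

False

Check ((D ∨ ¬C) ∧ ¬A) at each j in [2,4]:
  j=2: false
  j=3: false
  j=4: false
No position in the window satisfies it → formula fails.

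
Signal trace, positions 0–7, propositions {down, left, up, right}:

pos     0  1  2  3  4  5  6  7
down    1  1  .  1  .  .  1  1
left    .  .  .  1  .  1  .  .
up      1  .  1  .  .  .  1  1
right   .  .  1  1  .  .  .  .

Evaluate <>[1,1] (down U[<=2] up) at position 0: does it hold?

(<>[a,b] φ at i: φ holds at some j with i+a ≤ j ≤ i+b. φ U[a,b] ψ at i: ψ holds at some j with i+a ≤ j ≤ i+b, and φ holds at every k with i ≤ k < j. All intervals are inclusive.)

Holds

Check (down U[<=2] up) at each j in [1,1]:
  j=1: holds
Found at j=1 → formula holds.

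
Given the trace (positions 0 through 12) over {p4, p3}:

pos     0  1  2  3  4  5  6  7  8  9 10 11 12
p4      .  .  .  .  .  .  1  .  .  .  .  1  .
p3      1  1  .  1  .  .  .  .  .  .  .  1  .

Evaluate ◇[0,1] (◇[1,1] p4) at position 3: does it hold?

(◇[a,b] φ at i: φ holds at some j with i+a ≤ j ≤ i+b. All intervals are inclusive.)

Check ◇[1,1] p4 at each j in [3,4]:
  j=3: fails (none in [4,4])
  j=4: fails (none in [5,5])
No position in the window satisfies it → formula fails.

False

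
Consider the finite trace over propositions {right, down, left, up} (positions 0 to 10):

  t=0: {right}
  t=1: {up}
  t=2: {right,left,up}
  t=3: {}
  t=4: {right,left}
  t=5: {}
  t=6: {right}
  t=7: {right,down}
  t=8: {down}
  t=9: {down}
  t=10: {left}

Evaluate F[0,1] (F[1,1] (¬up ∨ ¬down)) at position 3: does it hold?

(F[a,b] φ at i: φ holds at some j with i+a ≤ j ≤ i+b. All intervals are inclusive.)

Yes

Check F[1,1] (¬up ∨ ¬down) at each j in [3,4]:
  j=3: holds (witness at 4)
  j=4: holds (witness at 5)
Found at j=3 → formula holds.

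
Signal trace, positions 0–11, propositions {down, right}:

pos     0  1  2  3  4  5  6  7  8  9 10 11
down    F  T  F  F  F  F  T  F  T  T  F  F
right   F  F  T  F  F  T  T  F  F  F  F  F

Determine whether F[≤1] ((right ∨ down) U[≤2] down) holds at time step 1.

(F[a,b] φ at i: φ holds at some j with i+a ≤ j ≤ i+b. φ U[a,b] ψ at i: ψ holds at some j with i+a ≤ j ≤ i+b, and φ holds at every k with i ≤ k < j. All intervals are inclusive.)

True

Check ((right ∨ down) U[≤2] down) at each j in [1,2]:
  j=1: holds
  j=2: fails
Found at j=1 → formula holds.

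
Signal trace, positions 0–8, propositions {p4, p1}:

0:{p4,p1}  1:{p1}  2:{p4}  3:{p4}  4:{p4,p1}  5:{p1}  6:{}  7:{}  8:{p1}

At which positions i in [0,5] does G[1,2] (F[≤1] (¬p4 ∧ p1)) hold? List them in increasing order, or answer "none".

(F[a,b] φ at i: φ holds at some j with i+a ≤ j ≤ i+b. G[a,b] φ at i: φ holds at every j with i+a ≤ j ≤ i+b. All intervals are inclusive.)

Evaluate at each i in [0,5]:
  i=0: ✗ (fails at j=2)
  i=1: ✗ (fails at j=2)
  i=2: ✗ (fails at j=3)
  i=3: ✓ (all of [4,5])
  i=4: ✗ (fails at j=6)
  i=5: ✗ (fails at j=6)

3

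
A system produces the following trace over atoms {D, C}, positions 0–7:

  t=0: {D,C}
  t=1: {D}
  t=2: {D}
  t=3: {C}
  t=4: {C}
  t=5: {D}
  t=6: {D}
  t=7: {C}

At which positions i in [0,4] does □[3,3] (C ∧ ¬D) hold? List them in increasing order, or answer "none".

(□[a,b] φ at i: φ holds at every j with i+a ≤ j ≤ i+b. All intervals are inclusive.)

0, 1, 4

Evaluate at each i in [0,4]:
  i=0: ✓ (all of [3,3])
  i=1: ✓ (all of [4,4])
  i=2: ✗ (fails at j=5)
  i=3: ✗ (fails at j=6)
  i=4: ✓ (all of [7,7])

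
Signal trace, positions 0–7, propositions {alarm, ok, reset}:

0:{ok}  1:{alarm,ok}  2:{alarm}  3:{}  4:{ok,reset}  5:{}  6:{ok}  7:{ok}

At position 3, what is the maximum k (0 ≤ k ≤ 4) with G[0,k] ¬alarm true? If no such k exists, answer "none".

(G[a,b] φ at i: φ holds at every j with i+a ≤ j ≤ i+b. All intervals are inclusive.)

4

¬alarm must hold from j=3 onward; find where it first fails.
  j=3: holds
  j=4: holds
  j=5: holds
  j=6: holds
  j=7: holds
Holds through j=7; largest k = 4.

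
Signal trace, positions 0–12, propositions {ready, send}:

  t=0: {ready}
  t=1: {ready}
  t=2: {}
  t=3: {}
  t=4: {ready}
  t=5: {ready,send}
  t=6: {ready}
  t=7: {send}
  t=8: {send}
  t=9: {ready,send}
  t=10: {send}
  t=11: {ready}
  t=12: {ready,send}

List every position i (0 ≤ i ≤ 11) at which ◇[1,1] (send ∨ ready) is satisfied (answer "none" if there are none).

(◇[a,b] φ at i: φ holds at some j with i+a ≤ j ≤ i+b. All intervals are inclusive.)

0, 3, 4, 5, 6, 7, 8, 9, 10, 11

Evaluate at each i in [0,11]:
  i=0: ✓ (witness j=1)
  i=1: ✗ (none in [2,2])
  i=2: ✗ (none in [3,3])
  i=3: ✓ (witness j=4)
  i=4: ✓ (witness j=5)
  i=5: ✓ (witness j=6)
  i=6: ✓ (witness j=7)
  i=7: ✓ (witness j=8)
  i=8: ✓ (witness j=9)
  i=9: ✓ (witness j=10)
  i=10: ✓ (witness j=11)
  i=11: ✓ (witness j=12)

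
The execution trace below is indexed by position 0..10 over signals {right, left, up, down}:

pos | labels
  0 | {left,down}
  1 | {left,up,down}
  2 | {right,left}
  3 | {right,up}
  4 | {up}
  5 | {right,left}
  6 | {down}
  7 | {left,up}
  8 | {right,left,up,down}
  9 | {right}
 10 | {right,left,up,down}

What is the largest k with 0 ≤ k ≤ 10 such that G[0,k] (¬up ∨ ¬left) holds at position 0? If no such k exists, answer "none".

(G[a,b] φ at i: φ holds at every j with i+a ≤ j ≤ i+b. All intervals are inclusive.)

0

(¬up ∨ ¬left) must hold from j=0 onward; find where it first fails.
  j=0: holds
  j=1: fails
Holds on [0,0], so largest k = 0.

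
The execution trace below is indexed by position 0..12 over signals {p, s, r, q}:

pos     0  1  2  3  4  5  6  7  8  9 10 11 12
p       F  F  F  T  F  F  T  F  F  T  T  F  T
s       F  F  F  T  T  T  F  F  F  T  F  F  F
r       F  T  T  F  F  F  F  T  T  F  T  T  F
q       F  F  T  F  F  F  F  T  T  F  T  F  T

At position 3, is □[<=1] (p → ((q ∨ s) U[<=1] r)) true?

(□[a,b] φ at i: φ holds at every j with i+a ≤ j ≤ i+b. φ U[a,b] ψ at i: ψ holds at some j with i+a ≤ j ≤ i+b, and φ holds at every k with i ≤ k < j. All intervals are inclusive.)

No

Check (p → ((q ∨ s) U[<=1] r)) at every j in [3,4]:
  j=3: antecedent true; consequent fails → ✗
  j=4: antecedent false → ✓
Fails at j=3 → formula fails.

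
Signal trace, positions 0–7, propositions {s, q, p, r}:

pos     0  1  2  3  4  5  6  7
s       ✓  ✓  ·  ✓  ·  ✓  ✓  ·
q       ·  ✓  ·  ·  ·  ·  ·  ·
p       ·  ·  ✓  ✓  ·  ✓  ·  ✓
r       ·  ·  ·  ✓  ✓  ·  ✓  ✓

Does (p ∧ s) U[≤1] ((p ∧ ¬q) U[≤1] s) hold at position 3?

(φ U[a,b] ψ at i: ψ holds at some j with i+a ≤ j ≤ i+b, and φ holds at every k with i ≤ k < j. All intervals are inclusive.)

Holds

Need some j in [3,4] with ((p ∧ ¬q) U[≤1] s), and (p ∧ s) at every k in [3,j-1].
  j=3: ((p ∧ ¬q) U[≤1] s) holds; no prefix to check → satisfied.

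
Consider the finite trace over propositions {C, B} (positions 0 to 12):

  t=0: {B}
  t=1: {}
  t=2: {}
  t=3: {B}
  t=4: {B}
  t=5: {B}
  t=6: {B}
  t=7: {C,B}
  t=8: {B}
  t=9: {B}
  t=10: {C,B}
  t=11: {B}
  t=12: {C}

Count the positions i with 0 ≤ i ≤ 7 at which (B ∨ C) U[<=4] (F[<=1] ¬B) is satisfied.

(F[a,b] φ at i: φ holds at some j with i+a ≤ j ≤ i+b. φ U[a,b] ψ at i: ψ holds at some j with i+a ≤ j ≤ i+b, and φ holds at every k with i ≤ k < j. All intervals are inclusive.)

Evaluate at each i in [0,7]:
  i=0: ✓ (rhs at j=0)
  i=1: ✓ (rhs at j=1)
  i=2: ✓ (rhs at j=2)
  i=3: ✗ (no rhs in [3,7])
  i=4: ✗ (no rhs in [4,8])
  i=5: ✗ (no rhs in [5,9])
  i=6: ✗ (no rhs in [6,10])
  i=7: ✓ (rhs at j=11; lhs holds on [7,10])
Positions where it holds: {0, 1, 2, 7} → 4.

4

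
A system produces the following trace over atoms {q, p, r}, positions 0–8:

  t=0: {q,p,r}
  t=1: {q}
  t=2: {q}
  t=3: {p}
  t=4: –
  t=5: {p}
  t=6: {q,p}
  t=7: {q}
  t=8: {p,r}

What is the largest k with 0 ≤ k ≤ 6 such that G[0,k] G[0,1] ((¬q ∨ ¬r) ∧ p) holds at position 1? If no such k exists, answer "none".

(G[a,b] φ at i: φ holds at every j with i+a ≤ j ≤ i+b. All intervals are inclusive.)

G[0,1] ((¬q ∨ ¬r) ∧ p) must hold from j=1 onward; find where it first fails.
  j=1: fails → no k works.

none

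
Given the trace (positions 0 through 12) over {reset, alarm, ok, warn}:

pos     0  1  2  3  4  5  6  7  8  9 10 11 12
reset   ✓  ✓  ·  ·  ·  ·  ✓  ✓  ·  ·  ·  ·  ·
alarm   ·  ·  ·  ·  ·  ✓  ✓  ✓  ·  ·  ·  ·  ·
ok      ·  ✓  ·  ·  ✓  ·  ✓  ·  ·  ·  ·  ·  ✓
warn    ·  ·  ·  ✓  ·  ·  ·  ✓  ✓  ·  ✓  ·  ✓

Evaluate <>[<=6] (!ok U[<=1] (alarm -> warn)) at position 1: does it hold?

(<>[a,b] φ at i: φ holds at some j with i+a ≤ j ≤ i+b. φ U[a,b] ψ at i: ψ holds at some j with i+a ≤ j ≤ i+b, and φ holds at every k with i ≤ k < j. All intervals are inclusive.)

Check (!ok U[<=1] (alarm -> warn)) at each j in [1,7]:
  j=1: holds
  j=2: holds
  j=3: holds
  j=4: holds
  j=5: fails
  j=6: fails
  j=7: holds
Found at j=1 → formula holds.

Yes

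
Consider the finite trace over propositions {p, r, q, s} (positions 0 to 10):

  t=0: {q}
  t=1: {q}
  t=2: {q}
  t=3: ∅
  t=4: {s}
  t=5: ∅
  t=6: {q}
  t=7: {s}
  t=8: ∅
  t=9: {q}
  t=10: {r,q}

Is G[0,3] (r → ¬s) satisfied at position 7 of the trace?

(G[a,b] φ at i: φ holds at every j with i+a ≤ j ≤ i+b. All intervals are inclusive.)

Check (r → ¬s) at every j in [7,10]:
  j=7: antecedent false → ✓
  j=8: antecedent false → ✓
  j=9: antecedent false → ✓
  j=10: antecedent true; consequent true → ✓
All positions satisfy it → formula holds.

True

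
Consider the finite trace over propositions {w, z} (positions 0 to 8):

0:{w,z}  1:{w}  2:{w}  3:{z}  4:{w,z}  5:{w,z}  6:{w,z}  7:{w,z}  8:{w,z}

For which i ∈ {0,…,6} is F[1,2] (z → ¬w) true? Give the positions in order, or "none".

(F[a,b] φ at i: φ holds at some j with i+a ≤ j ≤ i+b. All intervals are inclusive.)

0, 1, 2

Evaluate at each i in [0,6]:
  i=0: ✓ (witness j=1)
  i=1: ✓ (witness j=2)
  i=2: ✓ (witness j=3)
  i=3: ✗ (none in [4,5])
  i=4: ✗ (none in [5,6])
  i=5: ✗ (none in [6,7])
  i=6: ✗ (none in [7,8])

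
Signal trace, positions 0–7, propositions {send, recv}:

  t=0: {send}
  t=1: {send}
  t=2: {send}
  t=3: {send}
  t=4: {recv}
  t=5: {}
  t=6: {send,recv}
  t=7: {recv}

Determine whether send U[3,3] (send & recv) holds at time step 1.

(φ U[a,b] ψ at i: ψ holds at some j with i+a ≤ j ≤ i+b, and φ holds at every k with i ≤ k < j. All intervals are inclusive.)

Need some j in [4,4] with (send & recv), and send at every k in [1,j-1].
  j=4: (send & recv) false.
No j in the window works → until fails.

Does not hold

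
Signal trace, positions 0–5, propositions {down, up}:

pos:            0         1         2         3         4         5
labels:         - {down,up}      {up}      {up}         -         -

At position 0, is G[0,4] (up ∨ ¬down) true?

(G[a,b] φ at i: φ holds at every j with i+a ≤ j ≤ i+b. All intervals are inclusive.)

Check (up ∨ ¬down) at every j in [0,4]:
  j=0: true
  j=1: true
  j=2: true
  j=3: true
  j=4: true
All positions satisfy it → formula holds.

True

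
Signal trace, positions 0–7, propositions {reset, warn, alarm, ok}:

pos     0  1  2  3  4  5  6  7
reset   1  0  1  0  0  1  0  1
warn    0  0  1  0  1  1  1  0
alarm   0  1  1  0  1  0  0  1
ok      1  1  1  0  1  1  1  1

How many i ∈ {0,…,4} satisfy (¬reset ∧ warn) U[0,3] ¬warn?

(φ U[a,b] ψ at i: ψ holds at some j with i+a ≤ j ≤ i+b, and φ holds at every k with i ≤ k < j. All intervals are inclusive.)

Evaluate at each i in [0,4]:
  i=0: ✓ (rhs at j=0)
  i=1: ✓ (rhs at j=1)
  i=2: ✗ (lhs fails at k=2 before rhs at j=3)
  i=3: ✓ (rhs at j=3)
  i=4: ✗ (lhs fails at k=5 before rhs at j=7)
Positions where it holds: {0, 1, 3} → 3.

3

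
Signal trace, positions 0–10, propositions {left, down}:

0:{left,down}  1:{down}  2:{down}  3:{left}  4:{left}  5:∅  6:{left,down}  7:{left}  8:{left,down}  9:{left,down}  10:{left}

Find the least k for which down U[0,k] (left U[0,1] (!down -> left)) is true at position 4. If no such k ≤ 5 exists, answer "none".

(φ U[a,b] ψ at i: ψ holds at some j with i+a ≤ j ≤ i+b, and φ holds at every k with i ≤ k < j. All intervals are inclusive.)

0

Need earliest j ≥ 4 with (left U[0,1] (!down -> left)), and down at every k in [4,j-1].
  j=4: rhs holds (empty prefix). k = 0.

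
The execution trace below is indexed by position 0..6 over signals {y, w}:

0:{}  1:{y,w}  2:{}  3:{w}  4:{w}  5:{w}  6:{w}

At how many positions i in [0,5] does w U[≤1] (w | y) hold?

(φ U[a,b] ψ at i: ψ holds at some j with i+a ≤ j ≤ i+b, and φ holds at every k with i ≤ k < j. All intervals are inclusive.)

Evaluate at each i in [0,5]:
  i=0: ✗ (lhs fails at k=0 before rhs at j=1)
  i=1: ✓ (rhs at j=1)
  i=2: ✗ (lhs fails at k=2 before rhs at j=3)
  i=3: ✓ (rhs at j=3)
  i=4: ✓ (rhs at j=4)
  i=5: ✓ (rhs at j=5)
Positions where it holds: {1, 3, 4, 5} → 4.

4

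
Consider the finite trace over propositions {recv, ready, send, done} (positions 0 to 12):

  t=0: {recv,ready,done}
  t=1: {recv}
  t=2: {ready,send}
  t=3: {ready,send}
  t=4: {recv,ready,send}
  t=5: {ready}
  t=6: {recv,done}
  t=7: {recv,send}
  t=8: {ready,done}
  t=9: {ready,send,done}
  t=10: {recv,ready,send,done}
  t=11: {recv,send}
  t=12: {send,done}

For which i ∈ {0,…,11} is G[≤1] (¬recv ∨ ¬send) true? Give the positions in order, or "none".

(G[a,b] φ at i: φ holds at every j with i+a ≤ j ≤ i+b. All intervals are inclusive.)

0, 1, 2, 5, 8

Evaluate at each i in [0,11]:
  i=0: ✓ (all of [0,1])
  i=1: ✓ (all of [1,2])
  i=2: ✓ (all of [2,3])
  i=3: ✗ (fails at j=4)
  i=4: ✗ (fails at j=4)
  i=5: ✓ (all of [5,6])
  i=6: ✗ (fails at j=7)
  i=7: ✗ (fails at j=7)
  i=8: ✓ (all of [8,9])
  i=9: ✗ (fails at j=10)
  i=10: ✗ (fails at j=10)
  i=11: ✗ (fails at j=11)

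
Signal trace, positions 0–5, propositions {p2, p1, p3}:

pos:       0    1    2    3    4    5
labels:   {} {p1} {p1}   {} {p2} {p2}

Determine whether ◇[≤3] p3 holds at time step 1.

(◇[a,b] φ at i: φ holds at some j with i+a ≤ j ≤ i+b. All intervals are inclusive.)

Does not hold

Check p3 at each j in [1,4]:
  j=1: false
  j=2: false
  j=3: false
  j=4: false
No position in the window satisfies it → formula fails.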